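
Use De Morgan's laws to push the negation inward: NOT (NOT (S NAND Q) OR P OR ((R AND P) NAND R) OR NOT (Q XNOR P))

(S NAND Q) AND NOT P AND NOT ((R AND P) NAND R) AND (Q XNOR P)
De Morgan's: NOT(OR of terms) = AND of negations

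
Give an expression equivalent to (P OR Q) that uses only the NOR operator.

((P NOR Q) NOR (P NOR Q))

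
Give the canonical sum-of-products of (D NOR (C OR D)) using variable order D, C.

Σm(0) = (NOT D AND NOT C)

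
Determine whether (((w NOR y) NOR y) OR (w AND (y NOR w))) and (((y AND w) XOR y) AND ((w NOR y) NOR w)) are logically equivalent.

No. Counterexample: with y=0, w=1, Expression 1 = 1 but Expression 2 = 0.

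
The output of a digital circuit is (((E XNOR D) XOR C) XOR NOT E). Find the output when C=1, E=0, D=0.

Substituting: (((0 XNOR 0) XOR 1) XOR NOT 0)
= 1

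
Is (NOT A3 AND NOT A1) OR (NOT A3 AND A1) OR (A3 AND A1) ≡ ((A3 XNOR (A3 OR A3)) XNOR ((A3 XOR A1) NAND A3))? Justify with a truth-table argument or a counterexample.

Yes, they are equivalent — the two output columns agree on all 4 assignments:
A3 | A1 | Expression 1 | Expression 2
-------------------------------------
0 | 0 | 1 | 1
0 | 1 | 1 | 1
1 | 0 | 0 | 0
1 | 1 | 1 | 1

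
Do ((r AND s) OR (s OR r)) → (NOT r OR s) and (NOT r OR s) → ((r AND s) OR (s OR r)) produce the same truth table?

No, Converse is not equivalent to original (counterexample: r=0, s=0)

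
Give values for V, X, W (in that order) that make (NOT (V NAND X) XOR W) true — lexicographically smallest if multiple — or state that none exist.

V=0, X=0, W=1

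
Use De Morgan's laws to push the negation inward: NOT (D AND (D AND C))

NOT D OR NOT (D AND C)
De Morgan's: NOT(AND of terms) = OR of negations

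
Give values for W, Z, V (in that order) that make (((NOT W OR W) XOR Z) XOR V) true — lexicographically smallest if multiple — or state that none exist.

W=0, Z=0, V=0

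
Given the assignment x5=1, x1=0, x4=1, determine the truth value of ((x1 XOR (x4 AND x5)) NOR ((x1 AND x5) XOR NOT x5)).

Substituting: ((0 XOR (1 AND 1)) NOR ((0 AND 1) XOR NOT 1))
= 0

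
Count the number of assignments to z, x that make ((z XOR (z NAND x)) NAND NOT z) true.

Satisfying assignments: (1,0), (1,1)
Count: 2 out of 4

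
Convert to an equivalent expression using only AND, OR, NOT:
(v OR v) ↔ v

((v OR v) AND v) OR (NOT (v OR v) AND NOT v)
(Biconditional = both true or both false)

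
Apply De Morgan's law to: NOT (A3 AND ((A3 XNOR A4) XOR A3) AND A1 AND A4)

NOT A3 OR NOT ((A3 XNOR A4) XOR A3) OR NOT A1 OR NOT A4
De Morgan's: NOT(AND of terms) = OR of negations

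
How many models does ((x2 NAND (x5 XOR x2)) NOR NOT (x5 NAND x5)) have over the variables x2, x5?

Satisfying assignments: (1,0)
Count: 1 out of 4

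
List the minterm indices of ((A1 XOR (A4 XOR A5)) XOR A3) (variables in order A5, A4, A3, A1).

Σm(1, 2, 4, 7, 8, 11, 13, 14) = (NOT A5 AND NOT A4 AND NOT A3 AND A1) OR (NOT A5 AND NOT A4 AND A3 AND NOT A1) OR (NOT A5 AND A4 AND NOT A3 AND NOT A1) OR (NOT A5 AND A4 AND A3 AND A1) OR (A5 AND NOT A4 AND NOT A3 AND NOT A1) OR (A5 AND NOT A4 AND A3 AND A1) OR (A5 AND A4 AND NOT A3 AND A1) OR (A5 AND A4 AND A3 AND NOT A1)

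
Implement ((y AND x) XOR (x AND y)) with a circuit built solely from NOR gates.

((((((y NOR y) NOR (x NOR x)) NOR ((x NOR x) NOR (y NOR y))) NOR (((y NOR y) NOR (x NOR x)) NOR ((x NOR x) NOR (y NOR y)))) NOR ((((y NOR y) NOR (x NOR x)) NOR ((x NOR x) NOR (y NOR y))) NOR (((y NOR y) NOR (x NOR x)) NOR ((x NOR x) NOR (y NOR y))))) NOR ((((((y NOR y) NOR (x NOR x)) NOR ((y NOR y) NOR (x NOR x))) NOR (((x NOR x) NOR (y NOR y)) NOR ((x NOR x) NOR (y NOR y)))) NOR ((((y NOR y) NOR (x NOR x)) NOR ((y NOR y) NOR (x NOR x))) NOR (((x NOR x) NOR (y NOR y)) NOR ((x NOR x) NOR (y NOR y))))) NOR (((((y NOR y) NOR (x NOR x)) NOR ((y NOR y) NOR (x NOR x))) NOR (((x NOR x) NOR (y NOR y)) NOR ((x NOR x) NOR (y NOR y)))) NOR ((((y NOR y) NOR (x NOR x)) NOR ((y NOR y) NOR (x NOR x))) NOR (((x NOR x) NOR (y NOR y)) NOR ((x NOR x) NOR (y NOR y)))))))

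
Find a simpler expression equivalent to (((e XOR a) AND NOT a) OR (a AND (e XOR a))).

By distribution ((E AND v) OR (E AND NOT v) = E):
= (e XOR a)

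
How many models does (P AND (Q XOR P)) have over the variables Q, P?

Satisfying assignments: (0,1)
Count: 1 out of 4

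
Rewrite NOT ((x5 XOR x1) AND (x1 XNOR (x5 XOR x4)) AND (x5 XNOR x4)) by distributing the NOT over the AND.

NOT (x5 XOR x1) OR NOT (x1 XNOR (x5 XOR x4)) OR NOT (x5 XNOR x4)
De Morgan's: NOT(AND of terms) = OR of negations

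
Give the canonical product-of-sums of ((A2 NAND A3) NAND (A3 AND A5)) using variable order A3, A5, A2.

ΠM(6) = (NOT A3 OR NOT A5 OR A2)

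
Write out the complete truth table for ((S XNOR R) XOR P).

P | S | R | Output
------------------
0 | 0 | 0 | 1
0 | 0 | 1 | 0
0 | 1 | 0 | 0
0 | 1 | 1 | 1
1 | 0 | 0 | 0
1 | 0 | 1 | 1
1 | 1 | 0 | 1
1 | 1 | 1 | 0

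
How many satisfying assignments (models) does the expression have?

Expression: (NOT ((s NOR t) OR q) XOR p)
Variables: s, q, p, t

Satisfying assignments: (0,0,0,1), (0,0,1,0), (0,1,1,0), (0,1,1,1), (1,0,0,0), (1,0,0,1), (1,1,1,0), (1,1,1,1)
Count: 8 out of 16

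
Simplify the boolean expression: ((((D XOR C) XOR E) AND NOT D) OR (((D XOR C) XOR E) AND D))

By distribution ((E AND v) OR (E AND NOT v) = E):
= ((D XOR C) XOR E)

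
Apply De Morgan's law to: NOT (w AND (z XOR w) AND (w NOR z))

NOT w OR NOT (z XOR w) OR NOT (w NOR z)
De Morgan's: NOT(AND of terms) = OR of negations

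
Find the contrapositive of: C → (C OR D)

Contrapositive: NOT (C OR D) → NOT C
Note: A statement and its contrapositive are logically equivalent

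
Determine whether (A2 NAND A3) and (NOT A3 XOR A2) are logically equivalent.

No. Counterexample: with A3=0, A2=1, Expression 1 = 1 but Expression 2 = 0.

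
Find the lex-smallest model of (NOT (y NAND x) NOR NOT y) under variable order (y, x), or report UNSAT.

y=1, x=0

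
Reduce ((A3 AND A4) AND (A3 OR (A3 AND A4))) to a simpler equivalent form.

By absorption (E AND (E OR v) = E):
= (A3 AND A4)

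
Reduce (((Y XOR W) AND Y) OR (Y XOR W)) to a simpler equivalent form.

By absorption (E OR (E AND v) = E):
= (Y XOR W)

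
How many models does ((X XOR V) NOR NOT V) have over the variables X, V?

Satisfying assignments: (1,1)
Count: 1 out of 4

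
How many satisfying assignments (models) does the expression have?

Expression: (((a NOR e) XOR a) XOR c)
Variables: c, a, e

Satisfying assignments: (0,0,0), (0,1,0), (0,1,1), (1,0,1)
Count: 4 out of 8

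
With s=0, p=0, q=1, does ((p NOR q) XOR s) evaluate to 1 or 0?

Substituting: ((0 NOR 1) XOR 0)
= 0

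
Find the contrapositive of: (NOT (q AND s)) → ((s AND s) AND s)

Contrapositive: NOT ((s AND s) AND s) → (q AND s)
Note: A statement and its contrapositive are logically equivalent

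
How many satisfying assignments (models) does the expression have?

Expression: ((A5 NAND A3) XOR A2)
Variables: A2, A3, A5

Satisfying assignments: (0,0,0), (0,0,1), (0,1,0), (1,1,1)
Count: 4 out of 8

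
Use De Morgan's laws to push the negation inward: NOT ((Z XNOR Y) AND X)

NOT (Z XNOR Y) OR NOT X
De Morgan's: NOT(AND of terms) = OR of negations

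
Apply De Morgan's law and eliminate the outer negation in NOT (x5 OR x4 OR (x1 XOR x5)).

NOT x5 AND NOT x4 AND NOT (x1 XOR x5)
De Morgan's: NOT(OR of terms) = AND of negations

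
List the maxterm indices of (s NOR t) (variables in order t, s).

ΠM(1, 2, 3) = (t OR NOT s) AND (NOT t OR s) AND (NOT t OR NOT s)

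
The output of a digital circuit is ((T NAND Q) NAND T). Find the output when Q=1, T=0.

Substituting: ((0 NAND 1) NAND 0)
= 1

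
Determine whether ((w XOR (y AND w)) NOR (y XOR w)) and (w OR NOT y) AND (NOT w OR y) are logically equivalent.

Yes, they are equivalent — the two output columns agree on all 4 assignments:
w | y | Expression 1 | Expression 2
-----------------------------------
0 | 0 | 1 | 1
0 | 1 | 0 | 0
1 | 0 | 0 | 0
1 | 1 | 1 | 1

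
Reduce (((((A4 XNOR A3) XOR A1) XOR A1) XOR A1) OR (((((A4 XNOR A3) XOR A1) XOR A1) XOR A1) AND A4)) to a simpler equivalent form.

By absorption (E OR (E AND v) = E) then XOR self-cancellation ((E XOR v) XOR v = E):
= ((A4 XNOR A3) XOR A1)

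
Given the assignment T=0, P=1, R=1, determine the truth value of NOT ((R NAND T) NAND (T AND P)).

Substituting: NOT ((1 NAND 0) NAND (0 AND 1))
= 0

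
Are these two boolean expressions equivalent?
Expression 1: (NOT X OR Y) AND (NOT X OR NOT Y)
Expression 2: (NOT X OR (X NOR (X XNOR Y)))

Yes, they are equivalent — the two output columns agree on all 4 assignments:
X | Y | Expression 1 | Expression 2
-----------------------------------
0 | 0 | 1 | 1
0 | 1 | 1 | 1
1 | 0 | 0 | 0
1 | 1 | 0 | 0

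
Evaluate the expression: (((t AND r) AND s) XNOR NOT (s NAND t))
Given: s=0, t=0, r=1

Substituting: (((0 AND 1) AND 0) XNOR NOT (0 NAND 0))
= 1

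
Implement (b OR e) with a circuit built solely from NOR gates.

((b NOR e) NOR (b NOR e))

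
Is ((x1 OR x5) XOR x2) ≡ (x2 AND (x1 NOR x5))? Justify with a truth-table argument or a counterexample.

No. Counterexample: with x2=0, x5=0, x1=1, Expression 1 = 1 but Expression 2 = 0.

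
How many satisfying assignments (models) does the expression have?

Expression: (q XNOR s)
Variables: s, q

Satisfying assignments: (0,0), (1,1)
Count: 2 out of 4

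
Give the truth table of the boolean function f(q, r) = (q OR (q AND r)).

q | r | Output
--------------
0 | 0 | 0
0 | 1 | 0
1 | 0 | 1
1 | 1 | 1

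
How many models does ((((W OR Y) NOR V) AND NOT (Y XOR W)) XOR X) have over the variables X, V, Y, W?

Satisfying assignments: (0,0,0,0), (1,0,0,1), (1,0,1,0), (1,0,1,1), (1,1,0,0), (1,1,0,1), (1,1,1,0), (1,1,1,1)
Count: 8 out of 16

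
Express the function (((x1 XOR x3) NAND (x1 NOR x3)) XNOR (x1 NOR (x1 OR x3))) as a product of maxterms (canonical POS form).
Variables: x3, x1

ΠM(1, 2, 3) = (x3 OR NOT x1) AND (NOT x3 OR x1) AND (NOT x3 OR NOT x1)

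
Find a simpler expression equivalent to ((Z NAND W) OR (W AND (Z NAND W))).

By absorption (E OR (E AND v) = E):
= (Z NAND W)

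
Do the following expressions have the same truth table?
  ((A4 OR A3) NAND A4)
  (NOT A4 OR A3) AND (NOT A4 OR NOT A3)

Yes, they are equivalent — the two output columns agree on all 4 assignments:
A4 | A3 | Expression 1 | Expression 2
-------------------------------------
0 | 0 | 1 | 1
0 | 1 | 1 | 1
1 | 0 | 0 | 0
1 | 1 | 0 | 0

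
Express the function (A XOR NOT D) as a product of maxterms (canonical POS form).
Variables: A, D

ΠM(1, 2) = (A OR NOT D) AND (NOT A OR D)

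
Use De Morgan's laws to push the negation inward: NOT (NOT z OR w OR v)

z AND NOT w AND NOT v
De Morgan's: NOT(OR of terms) = AND of negations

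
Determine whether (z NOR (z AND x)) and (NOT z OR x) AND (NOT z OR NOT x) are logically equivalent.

Yes, they are equivalent — the two output columns agree on all 4 assignments:
z | x | Expression 1 | Expression 2
-----------------------------------
0 | 0 | 1 | 1
0 | 1 | 1 | 1
1 | 0 | 0 | 0
1 | 1 | 0 | 0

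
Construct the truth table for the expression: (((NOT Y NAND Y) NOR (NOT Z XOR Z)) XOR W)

Z | Y | W | Output
------------------
0 | 0 | 0 | 0
0 | 0 | 1 | 1
0 | 1 | 0 | 0
0 | 1 | 1 | 1
1 | 0 | 0 | 0
1 | 0 | 1 | 1
1 | 1 | 0 | 0
1 | 1 | 1 | 1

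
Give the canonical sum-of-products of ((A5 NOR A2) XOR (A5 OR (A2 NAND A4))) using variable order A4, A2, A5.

Σm(1, 2, 3, 5, 7) = (NOT A4 AND NOT A2 AND A5) OR (NOT A4 AND A2 AND NOT A5) OR (NOT A4 AND A2 AND A5) OR (A4 AND NOT A2 AND A5) OR (A4 AND A2 AND A5)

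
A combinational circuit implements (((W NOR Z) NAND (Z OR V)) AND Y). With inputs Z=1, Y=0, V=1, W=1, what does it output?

Substituting: (((1 NOR 1) NAND (1 OR 1)) AND 0)
= 0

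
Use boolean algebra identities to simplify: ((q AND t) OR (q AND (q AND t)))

By absorption (E OR (E AND v) = E):
= (q AND t)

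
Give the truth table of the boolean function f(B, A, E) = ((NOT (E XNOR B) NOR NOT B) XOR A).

B | A | E | Output
------------------
0 | 0 | 0 | 0
0 | 0 | 1 | 0
0 | 1 | 0 | 1
0 | 1 | 1 | 1
1 | 0 | 0 | 0
1 | 0 | 1 | 1
1 | 1 | 0 | 1
1 | 1 | 1 | 0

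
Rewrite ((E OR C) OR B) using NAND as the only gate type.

((((E NAND E) NAND (C NAND C)) NAND ((E NAND E) NAND (C NAND C))) NAND (B NAND B))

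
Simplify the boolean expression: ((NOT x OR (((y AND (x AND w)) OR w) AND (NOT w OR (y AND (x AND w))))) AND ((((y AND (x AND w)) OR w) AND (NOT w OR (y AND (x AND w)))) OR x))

By distribution ((E OR v) AND (E OR NOT v) = E) then distribution ((E OR v) AND (E OR NOT v) = E):
= (y AND (x AND w))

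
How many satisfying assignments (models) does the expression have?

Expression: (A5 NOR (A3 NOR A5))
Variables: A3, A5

Satisfying assignments: (1,0)
Count: 1 out of 4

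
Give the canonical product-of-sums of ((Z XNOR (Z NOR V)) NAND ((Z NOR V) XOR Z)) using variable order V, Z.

ΠM() = TRUE (no maxterms)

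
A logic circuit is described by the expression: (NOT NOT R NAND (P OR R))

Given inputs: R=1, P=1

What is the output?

Substituting: (NOT NOT 1 NAND (1 OR 1))
= 0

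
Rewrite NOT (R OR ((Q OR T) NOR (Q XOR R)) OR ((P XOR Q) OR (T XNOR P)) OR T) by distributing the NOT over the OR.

NOT R AND NOT ((Q OR T) NOR (Q XOR R)) AND NOT ((P XOR Q) OR (T XNOR P)) AND NOT T
De Morgan's: NOT(OR of terms) = AND of negations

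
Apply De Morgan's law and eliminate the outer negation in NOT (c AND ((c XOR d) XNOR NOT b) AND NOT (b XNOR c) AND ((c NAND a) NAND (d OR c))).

NOT c OR NOT ((c XOR d) XNOR NOT b) OR (b XNOR c) OR NOT ((c NAND a) NAND (d OR c))
De Morgan's: NOT(AND of terms) = OR of negations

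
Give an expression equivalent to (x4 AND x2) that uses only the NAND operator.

((x4 NAND x2) NAND (x4 NAND x2))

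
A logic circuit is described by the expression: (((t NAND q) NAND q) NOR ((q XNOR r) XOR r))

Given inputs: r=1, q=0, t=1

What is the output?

Substituting: (((1 NAND 0) NAND 0) NOR ((0 XNOR 1) XOR 1))
= 0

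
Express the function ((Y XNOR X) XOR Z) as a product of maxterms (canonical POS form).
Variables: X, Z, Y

ΠM(1, 2, 4, 7) = (X OR Z OR NOT Y) AND (X OR NOT Z OR Y) AND (NOT X OR Z OR Y) AND (NOT X OR NOT Z OR NOT Y)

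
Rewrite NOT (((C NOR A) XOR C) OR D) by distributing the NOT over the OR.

NOT ((C NOR A) XOR C) AND NOT D
De Morgan's: NOT(OR of terms) = AND of negations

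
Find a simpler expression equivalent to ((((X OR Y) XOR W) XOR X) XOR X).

By XOR self-cancellation ((E XOR v) XOR v = E):
= ((X OR Y) XOR W)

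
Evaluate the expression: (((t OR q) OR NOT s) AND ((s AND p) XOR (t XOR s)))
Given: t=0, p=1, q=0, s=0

Substituting: (((0 OR 0) OR NOT 0) AND ((0 AND 1) XOR (0 XOR 0)))
= 0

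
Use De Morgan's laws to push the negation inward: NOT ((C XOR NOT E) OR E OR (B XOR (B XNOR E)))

NOT (C XOR NOT E) AND NOT E AND NOT (B XOR (B XNOR E))
De Morgan's: NOT(OR of terms) = AND of negations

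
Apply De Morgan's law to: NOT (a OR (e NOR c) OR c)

NOT a AND NOT (e NOR c) AND NOT c
De Morgan's: NOT(OR of terms) = AND of negations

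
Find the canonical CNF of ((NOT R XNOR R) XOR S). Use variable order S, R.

(S OR R) AND (S OR NOT R)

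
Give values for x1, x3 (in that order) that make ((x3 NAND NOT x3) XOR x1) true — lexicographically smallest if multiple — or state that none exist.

x1=0, x3=0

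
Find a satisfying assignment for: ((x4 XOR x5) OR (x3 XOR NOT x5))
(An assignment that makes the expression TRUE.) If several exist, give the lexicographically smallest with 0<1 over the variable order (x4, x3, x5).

x4=0, x3=0, x5=0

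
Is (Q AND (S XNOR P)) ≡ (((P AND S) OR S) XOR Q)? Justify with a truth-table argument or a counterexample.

No. Counterexample: with P=0, S=1, Q=0, Expression 1 = 0 but Expression 2 = 1.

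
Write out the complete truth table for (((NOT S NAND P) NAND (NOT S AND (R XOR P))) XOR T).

P | R | S | T | Output
----------------------
0 | 0 | 0 | 0 | 1
0 | 0 | 0 | 1 | 0
0 | 0 | 1 | 0 | 1
0 | 0 | 1 | 1 | 0
0 | 1 | 0 | 0 | 0
0 | 1 | 0 | 1 | 1
0 | 1 | 1 | 0 | 1
0 | 1 | 1 | 1 | 0
1 | 0 | 0 | 0 | 1
1 | 0 | 0 | 1 | 0
1 | 0 | 1 | 0 | 1
1 | 0 | 1 | 1 | 0
1 | 1 | 0 | 0 | 1
1 | 1 | 0 | 1 | 0
1 | 1 | 1 | 0 | 1
1 | 1 | 1 | 1 | 0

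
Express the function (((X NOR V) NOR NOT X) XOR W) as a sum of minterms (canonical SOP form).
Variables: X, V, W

Σm(1, 3, 4, 6) = (NOT X AND NOT V AND W) OR (NOT X AND V AND W) OR (X AND NOT V AND NOT W) OR (X AND V AND NOT W)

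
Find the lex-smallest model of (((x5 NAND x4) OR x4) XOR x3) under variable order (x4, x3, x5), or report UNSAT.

x4=0, x3=0, x5=0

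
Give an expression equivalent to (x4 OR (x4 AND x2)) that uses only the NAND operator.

((x4 NAND x4) NAND (((x4 NAND x2) NAND (x4 NAND x2)) NAND ((x4 NAND x2) NAND (x4 NAND x2))))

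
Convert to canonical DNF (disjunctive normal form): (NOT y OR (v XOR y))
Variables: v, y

(NOT v AND NOT y) OR (NOT v AND y) OR (v AND NOT y)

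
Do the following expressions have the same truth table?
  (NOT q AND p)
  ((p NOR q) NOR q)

Yes, they are equivalent — the two output columns agree on all 4 assignments:
q | p | Expression 1 | Expression 2
-----------------------------------
0 | 0 | 0 | 0
0 | 1 | 1 | 1
1 | 0 | 0 | 0
1 | 1 | 0 | 0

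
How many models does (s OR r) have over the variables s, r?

Satisfying assignments: (0,1), (1,0), (1,1)
Count: 3 out of 4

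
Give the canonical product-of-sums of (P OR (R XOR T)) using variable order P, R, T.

ΠM(0, 3) = (P OR R OR T) AND (P OR NOT R OR NOT T)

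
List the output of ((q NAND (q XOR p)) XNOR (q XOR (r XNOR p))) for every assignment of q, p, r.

q | p | r | Output
------------------
0 | 0 | 0 | 1
0 | 0 | 1 | 0
0 | 1 | 0 | 0
0 | 1 | 1 | 1
1 | 0 | 0 | 1
1 | 0 | 1 | 0
1 | 1 | 0 | 1
1 | 1 | 1 | 0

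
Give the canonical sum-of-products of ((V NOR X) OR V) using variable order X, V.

Σm(0, 1, 3) = (NOT X AND NOT V) OR (NOT X AND V) OR (X AND V)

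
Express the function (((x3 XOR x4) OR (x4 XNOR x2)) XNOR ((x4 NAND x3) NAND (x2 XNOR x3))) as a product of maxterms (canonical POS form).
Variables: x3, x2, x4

ΠM(0, 1, 2, 5, 6) = (x3 OR x2 OR x4) AND (x3 OR x2 OR NOT x4) AND (x3 OR NOT x2 OR x4) AND (NOT x3 OR x2 OR NOT x4) AND (NOT x3 OR NOT x2 OR x4)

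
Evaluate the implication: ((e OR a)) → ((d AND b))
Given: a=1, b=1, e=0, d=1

Antecedent ((e OR a)) = 1; consequent ((d AND b)) = 1.
1 → 1 = 1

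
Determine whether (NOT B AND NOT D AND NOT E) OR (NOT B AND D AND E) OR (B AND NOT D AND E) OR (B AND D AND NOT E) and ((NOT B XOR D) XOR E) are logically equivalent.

Yes, they are equivalent — the two output columns agree on all 8 assignments:
B | D | E | Expression 1 | Expression 2
---------------------------------------
0 | 0 | 0 | 1 | 1
0 | 0 | 1 | 0 | 0
0 | 1 | 0 | 0 | 0
0 | 1 | 1 | 1 | 1
1 | 0 | 0 | 0 | 0
1 | 0 | 1 | 1 | 1
1 | 1 | 0 | 1 | 1
1 | 1 | 1 | 0 | 0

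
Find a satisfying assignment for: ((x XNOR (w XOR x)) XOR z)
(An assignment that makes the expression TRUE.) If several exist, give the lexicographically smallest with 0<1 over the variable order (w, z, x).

w=0, z=0, x=0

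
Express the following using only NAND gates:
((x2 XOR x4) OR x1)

((((x2 NAND (x2 NAND x4)) NAND (x4 NAND (x2 NAND x4))) NAND ((x2 NAND (x2 NAND x4)) NAND (x4 NAND (x2 NAND x4)))) NAND (x1 NAND x1))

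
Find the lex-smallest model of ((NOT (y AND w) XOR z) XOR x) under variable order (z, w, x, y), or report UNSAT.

z=0, w=0, x=0, y=0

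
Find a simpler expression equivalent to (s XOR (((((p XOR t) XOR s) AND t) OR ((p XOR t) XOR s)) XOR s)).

By XOR self-cancellation ((E XOR v) XOR v = E) then absorption (E OR (E AND v) = E):
= ((p XOR t) XOR s)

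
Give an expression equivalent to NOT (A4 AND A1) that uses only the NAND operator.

(((A4 NAND A1) NAND (A4 NAND A1)) NAND ((A4 NAND A1) NAND (A4 NAND A1)))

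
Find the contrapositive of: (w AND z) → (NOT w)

Contrapositive: w → NOT (w AND z)
Note: A statement and its contrapositive are logically equivalent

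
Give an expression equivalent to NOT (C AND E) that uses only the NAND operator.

(((C NAND E) NAND (C NAND E)) NAND ((C NAND E) NAND (C NAND E)))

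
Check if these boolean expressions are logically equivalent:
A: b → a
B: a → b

No, Converse is not equivalent to original (counterexample: d=0, a=0, b=1)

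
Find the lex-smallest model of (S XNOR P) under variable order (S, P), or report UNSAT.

S=0, P=0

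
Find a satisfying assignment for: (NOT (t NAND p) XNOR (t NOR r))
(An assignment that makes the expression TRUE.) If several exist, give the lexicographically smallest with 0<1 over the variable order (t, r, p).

t=0, r=1, p=0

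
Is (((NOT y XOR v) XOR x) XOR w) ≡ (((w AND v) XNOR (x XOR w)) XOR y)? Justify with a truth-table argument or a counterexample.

No. Counterexample: with y=0, v=1, x=0, w=0, Expression 1 = 0 but Expression 2 = 1.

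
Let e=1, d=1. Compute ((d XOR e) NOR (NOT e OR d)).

Substituting: ((1 XOR 1) NOR (NOT 1 OR 1))
= 0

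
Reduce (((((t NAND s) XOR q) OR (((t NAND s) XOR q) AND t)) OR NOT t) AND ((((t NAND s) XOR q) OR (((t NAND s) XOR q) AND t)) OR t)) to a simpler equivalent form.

By distribution ((E OR v) AND (E OR NOT v) = E) then absorption (E OR (E AND v) = E):
= ((t NAND s) XOR q)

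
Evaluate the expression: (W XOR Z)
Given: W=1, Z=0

Substituting: (1 XOR 0)
= 1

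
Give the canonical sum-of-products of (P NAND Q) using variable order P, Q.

Σm(0, 1, 2) = (NOT P AND NOT Q) OR (NOT P AND Q) OR (P AND NOT Q)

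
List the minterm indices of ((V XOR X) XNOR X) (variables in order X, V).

Σm(0, 2) = (NOT X AND NOT V) OR (X AND NOT V)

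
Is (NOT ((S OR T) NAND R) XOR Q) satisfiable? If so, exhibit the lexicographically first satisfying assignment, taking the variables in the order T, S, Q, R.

T=0, S=0, Q=1, R=0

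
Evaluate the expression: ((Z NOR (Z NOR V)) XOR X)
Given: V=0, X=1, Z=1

Substituting: ((1 NOR (1 NOR 0)) XOR 1)
= 1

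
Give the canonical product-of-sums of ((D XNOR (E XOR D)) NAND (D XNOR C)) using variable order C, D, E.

ΠM(0, 6) = (C OR D OR E) AND (NOT C OR NOT D OR E)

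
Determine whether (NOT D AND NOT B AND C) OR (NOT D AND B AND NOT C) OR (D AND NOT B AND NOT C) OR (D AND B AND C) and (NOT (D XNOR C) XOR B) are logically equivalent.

Yes, they are equivalent — the two output columns agree on all 8 assignments:
D | B | C | Expression 1 | Expression 2
---------------------------------------
0 | 0 | 0 | 0 | 0
0 | 0 | 1 | 1 | 1
0 | 1 | 0 | 1 | 1
0 | 1 | 1 | 0 | 0
1 | 0 | 0 | 1 | 1
1 | 0 | 1 | 0 | 0
1 | 1 | 0 | 0 | 0
1 | 1 | 1 | 1 | 1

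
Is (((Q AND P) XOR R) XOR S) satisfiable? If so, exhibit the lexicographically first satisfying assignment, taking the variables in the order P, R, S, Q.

P=0, R=0, S=1, Q=0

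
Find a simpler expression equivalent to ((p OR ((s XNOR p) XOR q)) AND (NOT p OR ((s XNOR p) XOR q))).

By distribution ((E OR v) AND (E OR NOT v) = E):
= ((s XNOR p) XOR q)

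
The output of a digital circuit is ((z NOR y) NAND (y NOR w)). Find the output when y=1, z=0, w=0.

Substituting: ((0 NOR 1) NAND (1 NOR 0))
= 1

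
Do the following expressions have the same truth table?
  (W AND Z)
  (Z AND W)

Yes, they are equivalent — the two output columns agree on all 4 assignments:
W | Z | Expression 1 | Expression 2
-----------------------------------
0 | 0 | 0 | 0
0 | 1 | 0 | 0
1 | 0 | 0 | 0
1 | 1 | 1 | 1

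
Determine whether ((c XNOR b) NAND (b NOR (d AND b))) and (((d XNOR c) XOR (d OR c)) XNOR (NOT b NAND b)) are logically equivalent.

No. Counterexample: with c=0, b=0, d=0, Expression 1 = 0 but Expression 2 = 1.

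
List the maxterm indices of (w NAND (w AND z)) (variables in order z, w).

ΠM(3) = (NOT z OR NOT w)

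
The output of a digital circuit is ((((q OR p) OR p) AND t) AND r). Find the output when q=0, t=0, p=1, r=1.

Substituting: ((((0 OR 1) OR 1) AND 0) AND 1)
= 0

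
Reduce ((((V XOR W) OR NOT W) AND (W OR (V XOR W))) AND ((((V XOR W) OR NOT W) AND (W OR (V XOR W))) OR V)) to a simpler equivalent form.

By absorption (E AND (E OR v) = E) then distribution ((E OR v) AND (E OR NOT v) = E):
= (V XOR W)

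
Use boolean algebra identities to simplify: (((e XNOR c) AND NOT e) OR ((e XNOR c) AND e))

By distribution ((E AND v) OR (E AND NOT v) = E):
= (e XNOR c)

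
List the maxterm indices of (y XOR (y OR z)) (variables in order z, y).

ΠM(0, 1, 3) = (z OR y) AND (z OR NOT y) AND (NOT z OR NOT y)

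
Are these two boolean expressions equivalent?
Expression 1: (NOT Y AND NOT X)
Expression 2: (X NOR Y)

Yes, they are equivalent — the two output columns agree on all 4 assignments:
Y | X | Expression 1 | Expression 2
-----------------------------------
0 | 0 | 1 | 1
0 | 1 | 0 | 0
1 | 0 | 0 | 0
1 | 1 | 0 | 0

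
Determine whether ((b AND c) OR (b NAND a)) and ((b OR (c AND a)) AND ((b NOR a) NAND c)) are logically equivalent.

No. Counterexample: with c=0, b=0, a=0, Expression 1 = 1 but Expression 2 = 0.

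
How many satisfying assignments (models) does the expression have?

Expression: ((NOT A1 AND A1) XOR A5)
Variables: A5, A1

Satisfying assignments: (1,0), (1,1)
Count: 2 out of 4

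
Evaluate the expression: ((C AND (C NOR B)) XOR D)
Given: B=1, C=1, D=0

Substituting: ((1 AND (1 NOR 1)) XOR 0)
= 0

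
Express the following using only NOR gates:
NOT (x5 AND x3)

(((x5 NOR x5) NOR (x3 NOR x3)) NOR ((x5 NOR x5) NOR (x3 NOR x3)))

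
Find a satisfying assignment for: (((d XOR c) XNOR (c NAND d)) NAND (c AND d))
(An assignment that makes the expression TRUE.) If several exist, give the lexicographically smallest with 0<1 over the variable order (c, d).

c=0, d=0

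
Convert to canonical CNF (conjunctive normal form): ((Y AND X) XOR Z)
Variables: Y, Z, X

(Y OR Z OR X) AND (Y OR Z OR NOT X) AND (NOT Y OR Z OR X) AND (NOT Y OR NOT Z OR NOT X)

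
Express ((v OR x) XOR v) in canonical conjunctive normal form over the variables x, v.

(x OR v) AND (x OR NOT v) AND (NOT x OR NOT v)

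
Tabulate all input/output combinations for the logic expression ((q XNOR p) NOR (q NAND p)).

q | p | Output
--------------
0 | 0 | 0
0 | 1 | 0
1 | 0 | 0
1 | 1 | 0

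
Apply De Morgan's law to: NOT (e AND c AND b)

NOT e OR NOT c OR NOT b
De Morgan's: NOT(AND of terms) = OR of negations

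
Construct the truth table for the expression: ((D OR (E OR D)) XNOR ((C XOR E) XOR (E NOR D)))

E | C | D | Output
------------------
0 | 0 | 0 | 0
0 | 0 | 1 | 0
0 | 1 | 0 | 1
0 | 1 | 1 | 1
1 | 0 | 0 | 1
1 | 0 | 1 | 1
1 | 1 | 0 | 0
1 | 1 | 1 | 0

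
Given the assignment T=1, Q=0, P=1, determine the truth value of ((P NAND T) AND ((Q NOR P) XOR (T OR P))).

Substituting: ((1 NAND 1) AND ((0 NOR 1) XOR (1 OR 1)))
= 0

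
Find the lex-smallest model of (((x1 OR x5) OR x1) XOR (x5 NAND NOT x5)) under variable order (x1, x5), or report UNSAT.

x1=0, x5=0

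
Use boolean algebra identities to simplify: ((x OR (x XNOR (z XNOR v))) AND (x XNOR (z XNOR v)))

By absorption (E AND (E OR v) = E):
= (x XNOR (z XNOR v))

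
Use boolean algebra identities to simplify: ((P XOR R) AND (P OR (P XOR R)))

By absorption (E AND (E OR v) = E):
= (P XOR R)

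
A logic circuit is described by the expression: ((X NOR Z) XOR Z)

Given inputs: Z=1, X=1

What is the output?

Substituting: ((1 NOR 1) XOR 1)
= 1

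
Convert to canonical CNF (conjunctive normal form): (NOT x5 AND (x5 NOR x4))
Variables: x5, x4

(x5 OR NOT x4) AND (NOT x5 OR x4) AND (NOT x5 OR NOT x4)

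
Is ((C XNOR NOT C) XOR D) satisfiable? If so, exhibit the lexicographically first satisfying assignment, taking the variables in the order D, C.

D=1, C=0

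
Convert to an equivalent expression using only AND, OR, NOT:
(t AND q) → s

NOT (t AND q) OR s
(Implication elimination: A → B = NOT A OR B)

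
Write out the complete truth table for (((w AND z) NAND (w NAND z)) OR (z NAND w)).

w | z | Output
--------------
0 | 0 | 1
0 | 1 | 1
1 | 0 | 1
1 | 1 | 1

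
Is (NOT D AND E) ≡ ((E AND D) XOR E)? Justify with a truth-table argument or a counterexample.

Yes, they are equivalent — the two output columns agree on all 4 assignments:
D | E | Expression 1 | Expression 2
-----------------------------------
0 | 0 | 0 | 0
0 | 1 | 1 | 1
1 | 0 | 0 | 0
1 | 1 | 0 | 0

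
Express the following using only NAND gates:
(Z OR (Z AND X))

((Z NAND Z) NAND (((Z NAND X) NAND (Z NAND X)) NAND ((Z NAND X) NAND (Z NAND X))))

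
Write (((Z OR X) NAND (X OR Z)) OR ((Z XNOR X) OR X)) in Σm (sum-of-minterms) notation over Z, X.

Σm(0, 1, 3) = (NOT Z AND NOT X) OR (NOT Z AND X) OR (Z AND X)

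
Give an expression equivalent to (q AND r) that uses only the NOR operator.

((q NOR q) NOR (r NOR r))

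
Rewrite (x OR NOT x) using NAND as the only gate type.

((x NAND x) NAND ((x NAND x) NAND (x NAND x)))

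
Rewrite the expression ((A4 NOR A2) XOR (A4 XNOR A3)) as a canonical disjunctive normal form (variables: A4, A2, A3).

(NOT A4 AND NOT A2 AND A3) OR (NOT A4 AND A2 AND NOT A3) OR (A4 AND NOT A2 AND A3) OR (A4 AND A2 AND A3)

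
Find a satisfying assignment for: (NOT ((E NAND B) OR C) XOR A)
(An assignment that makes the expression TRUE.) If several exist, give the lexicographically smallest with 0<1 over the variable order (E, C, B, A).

E=0, C=0, B=0, A=1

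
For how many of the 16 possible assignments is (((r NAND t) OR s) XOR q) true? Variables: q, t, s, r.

Satisfying assignments: (0,0,0,0), (0,0,0,1), (0,0,1,0), (0,0,1,1), (0,1,0,0), (0,1,1,0), (0,1,1,1), (1,1,0,1)
Count: 8 out of 16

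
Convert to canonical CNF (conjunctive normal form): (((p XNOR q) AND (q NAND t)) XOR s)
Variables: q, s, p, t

(q OR s OR NOT p OR t) AND (q OR s OR NOT p OR NOT t) AND (q OR NOT s OR p OR t) AND (q OR NOT s OR p OR NOT t) AND (NOT q OR s OR p OR t) AND (NOT q OR s OR p OR NOT t) AND (NOT q OR s OR NOT p OR NOT t) AND (NOT q OR NOT s OR NOT p OR t)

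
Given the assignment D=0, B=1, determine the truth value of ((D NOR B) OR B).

Substituting: ((0 NOR 1) OR 1)
= 1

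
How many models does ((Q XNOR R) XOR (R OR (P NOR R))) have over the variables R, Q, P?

Satisfying assignments: (0,0,1), (0,1,0), (1,0,0), (1,0,1)
Count: 4 out of 8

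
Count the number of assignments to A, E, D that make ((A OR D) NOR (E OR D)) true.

Satisfying assignments: (0,0,0)
Count: 1 out of 8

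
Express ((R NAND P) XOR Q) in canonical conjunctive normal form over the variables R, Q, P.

(R OR NOT Q OR P) AND (R OR NOT Q OR NOT P) AND (NOT R OR Q OR NOT P) AND (NOT R OR NOT Q OR P)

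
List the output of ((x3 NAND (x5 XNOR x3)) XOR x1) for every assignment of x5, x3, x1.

x5 | x3 | x1 | Output
---------------------
0 | 0 | 0 | 1
0 | 0 | 1 | 0
0 | 1 | 0 | 1
0 | 1 | 1 | 0
1 | 0 | 0 | 1
1 | 0 | 1 | 0
1 | 1 | 0 | 0
1 | 1 | 1 | 1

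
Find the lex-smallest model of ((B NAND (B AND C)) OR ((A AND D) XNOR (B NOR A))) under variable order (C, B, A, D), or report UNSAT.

C=0, B=0, A=0, D=0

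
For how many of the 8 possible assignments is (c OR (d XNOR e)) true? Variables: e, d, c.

Satisfying assignments: (0,0,0), (0,0,1), (0,1,1), (1,0,1), (1,1,0), (1,1,1)
Count: 6 out of 8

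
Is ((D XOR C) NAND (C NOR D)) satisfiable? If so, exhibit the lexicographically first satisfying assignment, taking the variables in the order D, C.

D=0, C=0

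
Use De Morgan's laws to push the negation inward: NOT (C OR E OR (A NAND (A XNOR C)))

NOT C AND NOT E AND NOT (A NAND (A XNOR C))
De Morgan's: NOT(OR of terms) = AND of negations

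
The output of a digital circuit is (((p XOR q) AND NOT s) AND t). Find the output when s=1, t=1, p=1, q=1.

Substituting: (((1 XOR 1) AND NOT 1) AND 1)
= 0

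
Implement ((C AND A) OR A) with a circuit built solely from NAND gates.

((((C NAND A) NAND (C NAND A)) NAND ((C NAND A) NAND (C NAND A))) NAND (A NAND A))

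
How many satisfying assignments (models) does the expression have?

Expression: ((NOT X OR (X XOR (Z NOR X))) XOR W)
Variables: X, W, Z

Satisfying assignments: (0,0,0), (0,0,1), (1,0,0), (1,0,1)
Count: 4 out of 8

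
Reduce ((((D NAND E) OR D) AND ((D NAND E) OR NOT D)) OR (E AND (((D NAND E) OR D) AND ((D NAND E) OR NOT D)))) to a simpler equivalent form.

By absorption (E OR (E AND v) = E) then distribution ((E OR v) AND (E OR NOT v) = E):
= (D NAND E)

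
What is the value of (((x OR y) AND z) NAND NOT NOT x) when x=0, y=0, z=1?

Substituting: (((0 OR 0) AND 1) NAND NOT NOT 0)
= 1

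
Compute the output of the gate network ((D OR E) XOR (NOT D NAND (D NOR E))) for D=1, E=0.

Substituting: ((1 OR 0) XOR (NOT 1 NAND (1 NOR 0)))
= 0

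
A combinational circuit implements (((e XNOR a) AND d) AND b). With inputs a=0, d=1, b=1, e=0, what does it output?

Substituting: (((0 XNOR 0) AND 1) AND 1)
= 1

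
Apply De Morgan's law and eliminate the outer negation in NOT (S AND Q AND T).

NOT S OR NOT Q OR NOT T
De Morgan's: NOT(AND of terms) = OR of negations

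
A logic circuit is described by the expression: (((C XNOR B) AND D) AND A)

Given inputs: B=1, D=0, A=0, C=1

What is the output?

Substituting: (((1 XNOR 1) AND 0) AND 0)
= 0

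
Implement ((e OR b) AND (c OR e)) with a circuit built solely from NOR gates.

((((e NOR b) NOR (e NOR b)) NOR ((e NOR b) NOR (e NOR b))) NOR (((c NOR e) NOR (c NOR e)) NOR ((c NOR e) NOR (c NOR e))))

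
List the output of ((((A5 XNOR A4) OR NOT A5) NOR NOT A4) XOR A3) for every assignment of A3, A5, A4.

A3 | A5 | A4 | Output
---------------------
0 | 0 | 0 | 0
0 | 0 | 1 | 0
0 | 1 | 0 | 0
0 | 1 | 1 | 0
1 | 0 | 0 | 1
1 | 0 | 1 | 1
1 | 1 | 0 | 1
1 | 1 | 1 | 1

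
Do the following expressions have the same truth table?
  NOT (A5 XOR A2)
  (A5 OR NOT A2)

No. Counterexample: with A5=1, A2=0, Expression 1 = 0 but Expression 2 = 1.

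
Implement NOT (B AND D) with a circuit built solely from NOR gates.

(((B NOR B) NOR (D NOR D)) NOR ((B NOR B) NOR (D NOR D)))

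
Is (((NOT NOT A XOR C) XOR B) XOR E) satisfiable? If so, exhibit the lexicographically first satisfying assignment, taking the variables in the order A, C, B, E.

A=0, C=0, B=0, E=1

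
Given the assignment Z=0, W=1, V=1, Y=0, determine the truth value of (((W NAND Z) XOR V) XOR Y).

Substituting: (((1 NAND 0) XOR 1) XOR 0)
= 0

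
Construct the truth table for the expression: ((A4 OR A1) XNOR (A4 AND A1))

A4 | A1 | Output
----------------
0 | 0 | 1
0 | 1 | 0
1 | 0 | 0
1 | 1 | 1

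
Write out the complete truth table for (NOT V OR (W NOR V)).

V | W | Output
--------------
0 | 0 | 1
0 | 1 | 1
1 | 0 | 0
1 | 1 | 0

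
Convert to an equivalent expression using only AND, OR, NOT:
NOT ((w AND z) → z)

(w AND z) AND NOT z
(Negated implication: NOT(A → B) = A AND NOT B)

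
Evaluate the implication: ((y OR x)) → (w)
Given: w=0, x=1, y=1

Antecedent ((y OR x)) = 1; consequent (w) = 0.
1 → 0 = 0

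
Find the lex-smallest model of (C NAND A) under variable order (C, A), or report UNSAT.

C=0, A=0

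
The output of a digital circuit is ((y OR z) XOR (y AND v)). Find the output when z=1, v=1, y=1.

Substituting: ((1 OR 1) XOR (1 AND 1))
= 0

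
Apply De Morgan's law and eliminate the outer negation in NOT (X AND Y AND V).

NOT X OR NOT Y OR NOT V
De Morgan's: NOT(AND of terms) = OR of negations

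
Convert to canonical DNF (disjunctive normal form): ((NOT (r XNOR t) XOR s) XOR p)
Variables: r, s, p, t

(NOT r AND NOT s AND NOT p AND t) OR (NOT r AND NOT s AND p AND NOT t) OR (NOT r AND s AND NOT p AND NOT t) OR (NOT r AND s AND p AND t) OR (r AND NOT s AND NOT p AND NOT t) OR (r AND NOT s AND p AND t) OR (r AND s AND NOT p AND t) OR (r AND s AND p AND NOT t)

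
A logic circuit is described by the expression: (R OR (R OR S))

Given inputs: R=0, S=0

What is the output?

Substituting: (0 OR (0 OR 0))
= 0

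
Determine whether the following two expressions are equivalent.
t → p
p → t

No, Converse is not equivalent to original (counterexample: p=0, t=1)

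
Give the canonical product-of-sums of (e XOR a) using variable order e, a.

ΠM(0, 3) = (e OR a) AND (NOT e OR NOT a)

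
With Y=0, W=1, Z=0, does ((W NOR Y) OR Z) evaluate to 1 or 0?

Substituting: ((1 NOR 0) OR 0)
= 0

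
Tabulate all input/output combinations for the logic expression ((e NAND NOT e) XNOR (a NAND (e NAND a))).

a | e | Output
--------------
0 | 0 | 1
0 | 1 | 1
1 | 0 | 0
1 | 1 | 1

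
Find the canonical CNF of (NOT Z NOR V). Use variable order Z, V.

(Z OR V) AND (Z OR NOT V) AND (NOT Z OR NOT V)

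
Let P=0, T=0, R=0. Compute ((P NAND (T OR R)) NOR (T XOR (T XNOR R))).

Substituting: ((0 NAND (0 OR 0)) NOR (0 XOR (0 XNOR 0)))
= 0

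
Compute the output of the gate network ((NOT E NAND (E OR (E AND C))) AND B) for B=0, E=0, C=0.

Substituting: ((NOT 0 NAND (0 OR (0 AND 0))) AND 0)
= 0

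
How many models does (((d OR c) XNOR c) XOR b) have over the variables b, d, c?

Satisfying assignments: (0,0,0), (0,0,1), (0,1,1), (1,1,0)
Count: 4 out of 8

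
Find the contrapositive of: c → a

Contrapositive: NOT a → NOT c
Note: A statement and its contrapositive are logically equivalent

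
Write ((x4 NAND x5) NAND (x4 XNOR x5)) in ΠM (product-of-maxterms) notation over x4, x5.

ΠM(0) = (x4 OR x5)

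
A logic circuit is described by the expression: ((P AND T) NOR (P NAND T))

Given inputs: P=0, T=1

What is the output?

Substituting: ((0 AND 1) NOR (0 NAND 1))
= 0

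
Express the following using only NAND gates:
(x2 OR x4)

((x2 NAND x2) NAND (x4 NAND x4))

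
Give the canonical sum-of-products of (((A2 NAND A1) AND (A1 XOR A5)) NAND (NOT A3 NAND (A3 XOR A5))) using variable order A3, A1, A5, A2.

Σm(0, 1, 2, 3, 5, 6, 7, 8, 9, 13, 14, 15) = (NOT A3 AND NOT A1 AND NOT A5 AND NOT A2) OR (NOT A3 AND NOT A1 AND NOT A5 AND A2) OR (NOT A3 AND NOT A1 AND A5 AND NOT A2) OR (NOT A3 AND NOT A1 AND A5 AND A2) OR (NOT A3 AND A1 AND NOT A5 AND A2) OR (NOT A3 AND A1 AND A5 AND NOT A2) OR (NOT A3 AND A1 AND A5 AND A2) OR (A3 AND NOT A1 AND NOT A5 AND NOT A2) OR (A3 AND NOT A1 AND NOT A5 AND A2) OR (A3 AND A1 AND NOT A5 AND A2) OR (A3 AND A1 AND A5 AND NOT A2) OR (A3 AND A1 AND A5 AND A2)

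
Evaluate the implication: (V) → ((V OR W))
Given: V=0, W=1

Antecedent (V) = 0; consequent ((V OR W)) = 1.
0 → 1 = 1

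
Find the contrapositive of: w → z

Contrapositive: NOT z → NOT w
Note: A statement and its contrapositive are logically equivalent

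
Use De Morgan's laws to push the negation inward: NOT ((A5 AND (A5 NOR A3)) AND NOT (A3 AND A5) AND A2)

NOT (A5 AND (A5 NOR A3)) OR (A3 AND A5) OR NOT A2
De Morgan's: NOT(AND of terms) = OR of negations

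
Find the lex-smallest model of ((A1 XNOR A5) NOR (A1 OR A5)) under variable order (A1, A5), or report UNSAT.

UNSATISFIABLE - no assignment makes this expression true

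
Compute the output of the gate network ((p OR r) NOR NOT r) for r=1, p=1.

Substituting: ((1 OR 1) NOR NOT 1)
= 0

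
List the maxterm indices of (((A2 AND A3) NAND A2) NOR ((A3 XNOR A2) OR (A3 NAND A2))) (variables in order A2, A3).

ΠM(0, 1, 2, 3) = (A2 OR A3) AND (A2 OR NOT A3) AND (NOT A2 OR A3) AND (NOT A2 OR NOT A3)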